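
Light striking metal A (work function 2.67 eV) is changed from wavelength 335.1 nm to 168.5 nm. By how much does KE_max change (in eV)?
3.6582 eV

Using Einstein's equation: KE_max = hc/λ - φ

For λ₁ = 335.1 nm:
KE₁ = hc/λ₁ - φ = 3.6999 - 2.67 = 1.0299 eV

For λ₂ = 168.5 nm:
KE₂ = hc/λ₂ - φ = 7.3581 - 2.67 = 4.6881 eV

Change in KE:
ΔKE = KE₂ - KE₁ = 4.6881 - 1.0299 = 3.6582 eV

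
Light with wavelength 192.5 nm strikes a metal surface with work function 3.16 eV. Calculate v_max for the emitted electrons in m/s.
1.0743e+06 m/s

First, find the maximum kinetic energy:
E_photon = hc/λ = 6.4407 eV
KE_max = E_photon - φ = 6.4407 - 3.16 = 3.2807 eV

Convert to Joules: KE_max = 3.2807 × 1.602×10⁻¹⁹ J = 5.2563e-19 J

Then use KE = ½mv² to find velocity:
v = √(2·KE/m) = √(2 × 5.2563e-19 J / 9.109e-31 kg)
v = 1.0743e+06 m/s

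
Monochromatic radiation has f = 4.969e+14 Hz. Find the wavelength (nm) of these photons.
603.33 nm

Using the wave equation: c = fλ

Solving for wavelength:
λ = c/f = (3×10⁸ m/s) / (4.969e+14 Hz)
λ = 603.33 nm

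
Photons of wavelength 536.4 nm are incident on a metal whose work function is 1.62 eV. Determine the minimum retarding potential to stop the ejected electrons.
0.6914 V

The stopping potential V_s satisfies: eV_s = KE_max

First, find KE_max using Einstein's equation:
E_photon = hc/λ = 2.3114 eV
KE_max = E_photon - φ = 2.3114 - 1.62 = 0.6914 eV

Since eV_s = KE_max:
V_s = KE_max/e = 0.6914 V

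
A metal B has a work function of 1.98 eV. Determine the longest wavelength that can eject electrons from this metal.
626.18 nm

The threshold wavelength is when the photon energy equals the work function:
hc/λ₀ = φ

Solving for λ₀:
λ₀ = hc/φ = (6.626×10⁻³⁴ J·s)(3×10⁸ m/s) / (1.98 eV × 1.602×10⁻¹⁹ J/eV)
λ₀ = 626.18 nm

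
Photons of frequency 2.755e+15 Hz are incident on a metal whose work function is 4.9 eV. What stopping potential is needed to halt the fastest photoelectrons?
6.4938 V

The stopping potential V_s satisfies: eV_s = KE_max

First, find KE_max using Einstein's equation:
E_photon = hf = (6.626×10⁻³⁴ J·s)(2.755e+15 Hz) = 11.3938 eV
KE_max = E_photon - φ = 11.3938 - 4.9 = 6.4938 eV

Since eV_s = KE_max:
V_s = KE_max/e = 6.4938 V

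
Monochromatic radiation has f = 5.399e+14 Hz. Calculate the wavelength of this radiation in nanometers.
555.27 nm

Using the wave equation: c = fλ

Solving for wavelength:
λ = c/f = (3×10⁸ m/s) / (5.399e+14 Hz)
λ = 555.27 nm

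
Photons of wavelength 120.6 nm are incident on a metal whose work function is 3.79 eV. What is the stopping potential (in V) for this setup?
6.4906 V

The stopping potential V_s satisfies: eV_s = KE_max

First, find KE_max using Einstein's equation:
E_photon = hc/λ = 10.2806 eV
KE_max = E_photon - φ = 10.2806 - 3.79 = 6.4906 eV

Since eV_s = KE_max:
V_s = KE_max/e = 6.4906 V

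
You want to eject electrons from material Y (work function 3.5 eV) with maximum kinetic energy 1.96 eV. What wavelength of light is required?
227.08 nm

From Einstein's equation: KE_max = hc/λ - φ

Rearranging for λ:
hc/λ = KE_max + φ
λ = hc/(KE_max + φ)

Required photon energy:
E_photon = KE_max + φ = 1.96 + 3.5 = 5.46 eV

Required wavelength:
λ = hc/E_photon = (6.626×10⁻³⁴)(3×10⁸) / (5.46 × 1.602×10⁻¹⁹)
λ = 227.08 nm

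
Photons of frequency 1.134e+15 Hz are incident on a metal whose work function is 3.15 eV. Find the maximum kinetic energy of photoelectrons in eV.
1.5398 eV

Using Einstein's photoelectric equation: KE_max = hf - φ

First, calculate the photon energy:
E_photon = hf = (6.626×10⁻³⁴ J·s)(1.134e+15 Hz)
E_photon = 4.6898 eV

Then, the maximum kinetic energy:
KE_max = E_photon - φ = 4.6898 eV - 3.15 eV = 1.5398 eV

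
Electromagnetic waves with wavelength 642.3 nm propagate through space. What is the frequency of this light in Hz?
4.6675e+14 Hz

Using the wave equation: c = fλ

Solving for frequency:
f = c/λ = (3×10⁸ m/s) / (642.3×10⁻⁹ m)
f = 4.6675e+14 Hz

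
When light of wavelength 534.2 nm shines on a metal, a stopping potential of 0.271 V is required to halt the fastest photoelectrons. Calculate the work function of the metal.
2.05 eV

The stopping potential gives the maximum kinetic energy: KE_max = eV_s = 0.271 eV

From Einstein's photoelectric equation: KE_max = hc/λ - φ
Rearranging: φ = hc/λ - KE_max

Calculate photon energy:
E_photon = hc/λ = (6.626×10⁻³⁴ J·s)(3×10⁸ m/s) / (534.2×10⁻⁹ m) = 2.3209 eV

Therefore:
φ = 2.3209 - 0.271 = 2.05 eV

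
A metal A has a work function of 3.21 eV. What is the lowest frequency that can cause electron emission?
7.7617e+14 Hz

The threshold frequency is when the photon energy equals the work function:
hf₀ = φ

Solving for f₀:
f₀ = φ/h = (3.21 eV × 1.602×10⁻¹⁹ J/eV) / (6.626×10⁻³⁴ J·s)
f₀ = 7.7617e+14 Hz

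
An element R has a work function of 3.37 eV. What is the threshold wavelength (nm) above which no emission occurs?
367.91 nm

The threshold wavelength is when the photon energy equals the work function:
hc/λ₀ = φ

Solving for λ₀:
λ₀ = hc/φ = (6.626×10⁻³⁴ J·s)(3×10⁸ m/s) / (3.37 eV × 1.602×10⁻¹⁹ J/eV)
λ₀ = 367.91 nm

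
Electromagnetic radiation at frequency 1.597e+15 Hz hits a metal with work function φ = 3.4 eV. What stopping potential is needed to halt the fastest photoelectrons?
3.2047 V

The stopping potential V_s satisfies: eV_s = KE_max

First, find KE_max using Einstein's equation:
E_photon = hf = (6.626×10⁻³⁴ J·s)(1.597e+15 Hz) = 6.6047 eV
KE_max = E_photon - φ = 6.6047 - 3.4 = 3.2047 eV

Since eV_s = KE_max:
V_s = KE_max/e = 3.2047 V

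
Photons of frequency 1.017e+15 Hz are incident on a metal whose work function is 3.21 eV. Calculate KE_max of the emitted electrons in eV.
0.9960 eV

Using Einstein's photoelectric equation: KE_max = hf - φ

First, calculate the photon energy:
E_photon = hf = (6.626×10⁻³⁴ J·s)(1.017e+15 Hz)
E_photon = 4.2060 eV

Then, the maximum kinetic energy:
KE_max = E_photon - φ = 4.2060 eV - 3.21 eV = 0.9960 eV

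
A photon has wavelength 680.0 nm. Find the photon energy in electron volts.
1.8233 eV

Using E = hf = hc/λ:

E = hc/λ = (6.626×10⁻³⁴ J·s)(3×10⁸ m/s) / (680.0×10⁻⁹ m)
E = 1.8233 eV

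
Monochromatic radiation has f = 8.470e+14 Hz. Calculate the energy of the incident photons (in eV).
3.5029 eV

Using E = hf:

E = hf = (6.626×10⁻³⁴ J·s)(8.470e+14 Hz)
E = 3.5029 eV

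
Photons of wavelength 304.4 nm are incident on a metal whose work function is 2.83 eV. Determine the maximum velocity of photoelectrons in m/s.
6.6126e+05 m/s

First, find the maximum kinetic energy:
E_photon = hc/λ = 4.0731 eV
KE_max = E_photon - φ = 4.0731 - 2.83 = 1.2431 eV

Convert to Joules: KE_max = 1.2431 × 1.602×10⁻¹⁹ J = 1.9916e-19 J

Then use KE = ½mv² to find velocity:
v = √(2·KE/m) = √(2 × 1.9916e-19 J / 9.109e-31 kg)
v = 6.6126e+05 m/s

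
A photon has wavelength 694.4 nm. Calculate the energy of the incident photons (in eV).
1.7855 eV

Using E = hf = hc/λ:

E = hc/λ = (6.626×10⁻³⁴ J·s)(3×10⁸ m/s) / (694.4×10⁻⁹ m)
E = 1.7855 eV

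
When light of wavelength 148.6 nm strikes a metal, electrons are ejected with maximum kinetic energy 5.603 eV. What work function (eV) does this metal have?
2.74 eV

From Einstein's photoelectric equation: KE_max = hf - φ = hc/λ - φ

Rearranging for φ:
φ = hc/λ - KE_max

Calculate photon energy:
E_photon = hc/λ = 8.3435 eV

Therefore:
φ = 8.3435 - 5.603 = 2.74 eV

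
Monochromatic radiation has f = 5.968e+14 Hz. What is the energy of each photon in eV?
2.4682 eV

Using E = hf:

E = hf = (6.626×10⁻³⁴ J·s)(5.968e+14 Hz)
E = 2.4682 eV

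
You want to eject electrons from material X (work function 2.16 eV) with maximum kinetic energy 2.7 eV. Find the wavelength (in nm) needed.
255.11 nm

From Einstein's equation: KE_max = hc/λ - φ

Rearranging for λ:
hc/λ = KE_max + φ
λ = hc/(KE_max + φ)

Required photon energy:
E_photon = KE_max + φ = 2.7 + 2.16 = 4.86 eV

Required wavelength:
λ = hc/E_photon = (6.626×10⁻³⁴)(3×10⁸) / (4.86 × 1.602×10⁻¹⁹)
λ = 255.11 nm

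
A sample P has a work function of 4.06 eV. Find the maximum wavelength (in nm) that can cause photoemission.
305.38 nm

The threshold wavelength is when the photon energy equals the work function:
hc/λ₀ = φ

Solving for λ₀:
λ₀ = hc/φ = (6.626×10⁻³⁴ J·s)(3×10⁸ m/s) / (4.06 eV × 1.602×10⁻¹⁹ J/eV)
λ₀ = 305.38 nm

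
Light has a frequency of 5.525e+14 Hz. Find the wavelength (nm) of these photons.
542.61 nm

Using the wave equation: c = fλ

Solving for wavelength:
λ = c/f = (3×10⁸ m/s) / (5.525e+14 Hz)
λ = 542.61 nm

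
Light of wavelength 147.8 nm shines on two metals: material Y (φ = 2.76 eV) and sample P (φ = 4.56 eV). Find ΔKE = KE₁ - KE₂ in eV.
1.8000 eV

Using KE_max = hc/λ - φ for each metal:

Photon energy: E = hc/λ = 8.3886 eV

For material Y (φ₁ = 2.76 eV):
KE₁ = E - φ₁ = 8.3886 - 2.76 = 5.6286 eV

For sample P (φ₂ = 4.56 eV):
KE₂ = E - φ₂ = 8.3886 - 4.56 = 3.8286 eV

Difference:
ΔKE = KE₁ - KE₂ = 5.6286 - 3.8286 = 1.8000 eV

Note: The difference equals the difference in work functions: 4.56 - 2.76 = 1.80 eV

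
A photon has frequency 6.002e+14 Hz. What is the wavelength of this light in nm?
499.49 nm

Using the wave equation: c = fλ

Solving for wavelength:
λ = c/f = (3×10⁸ m/s) / (6.002e+14 Hz)
λ = 499.49 nm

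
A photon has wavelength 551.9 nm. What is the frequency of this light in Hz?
5.4320e+14 Hz

Using the wave equation: c = fλ

Solving for frequency:
f = c/λ = (3×10⁸ m/s) / (551.9×10⁻⁹ m)
f = 5.4320e+14 Hz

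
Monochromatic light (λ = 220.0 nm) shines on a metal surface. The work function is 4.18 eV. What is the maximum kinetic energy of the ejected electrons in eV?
1.4556 eV

Using Einstein's photoelectric equation: KE_max = hf - φ = hc/λ - φ

First, calculate the photon energy:
E_photon = hc/λ = (6.626×10⁻³⁴ J·s)(3×10⁸ m/s) / (220.0×10⁻⁹ m)
E_photon = 5.6356 eV

Then, the maximum kinetic energy:
KE_max = E_photon - φ = 5.6356 eV - 4.18 eV = 1.4556 eV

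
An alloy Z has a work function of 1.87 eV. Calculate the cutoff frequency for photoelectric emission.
4.5216e+14 Hz

The threshold frequency is when the photon energy equals the work function:
hf₀ = φ

Solving for f₀:
f₀ = φ/h = (1.87 eV × 1.602×10⁻¹⁹ J/eV) / (6.626×10⁻³⁴ J·s)
f₀ = 4.5216e+14 Hz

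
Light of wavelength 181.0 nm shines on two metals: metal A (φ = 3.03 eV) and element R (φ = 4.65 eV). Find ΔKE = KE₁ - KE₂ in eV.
1.6200 eV

Using KE_max = hc/λ - φ for each metal:

Photon energy: E = hc/λ = 6.8500 eV

For metal A (φ₁ = 3.03 eV):
KE₁ = E - φ₁ = 6.8500 - 3.03 = 3.8200 eV

For element R (φ₂ = 4.65 eV):
KE₂ = E - φ₂ = 6.8500 - 4.65 = 2.2000 eV

Difference:
ΔKE = KE₁ - KE₂ = 3.8200 - 2.2000 = 1.6200 eV

Note: The difference equals the difference in work functions: 4.65 - 3.03 = 1.62 eV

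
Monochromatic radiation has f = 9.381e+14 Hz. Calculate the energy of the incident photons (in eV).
3.8797 eV

Using E = hf:

E = hf = (6.626×10⁻³⁴ J·s)(9.381e+14 Hz)
E = 3.8797 eV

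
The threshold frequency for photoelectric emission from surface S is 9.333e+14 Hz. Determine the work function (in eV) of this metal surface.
3.86 eV

At the threshold frequency, photon energy equals work function:
φ = hf₀

Calculating:
φ = (6.626×10⁻³⁴ J·s)(9.333e+14 Hz)
φ = 3.86 eV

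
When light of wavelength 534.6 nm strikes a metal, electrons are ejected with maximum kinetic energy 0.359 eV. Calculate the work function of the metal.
1.96 eV

From Einstein's photoelectric equation: KE_max = hf - φ = hc/λ - φ

Rearranging for φ:
φ = hc/λ - KE_max

Calculate photon energy:
E_photon = hc/λ = 2.3192 eV

Therefore:
φ = 2.3192 - 0.359 = 1.96 eV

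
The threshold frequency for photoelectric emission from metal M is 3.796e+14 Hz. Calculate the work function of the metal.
1.57 eV

At the threshold frequency, photon energy equals work function:
φ = hf₀

Calculating:
φ = (6.626×10⁻³⁴ J·s)(3.796e+14 Hz)
φ = 1.57 eV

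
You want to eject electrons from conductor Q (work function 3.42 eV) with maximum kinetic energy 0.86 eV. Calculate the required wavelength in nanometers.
289.68 nm

From Einstein's equation: KE_max = hc/λ - φ

Rearranging for λ:
hc/λ = KE_max + φ
λ = hc/(KE_max + φ)

Required photon energy:
E_photon = KE_max + φ = 0.86 + 3.42 = 4.28 eV

Required wavelength:
λ = hc/E_photon = (6.626×10⁻³⁴)(3×10⁸) / (4.28 × 1.602×10⁻¹⁹)
λ = 289.68 nm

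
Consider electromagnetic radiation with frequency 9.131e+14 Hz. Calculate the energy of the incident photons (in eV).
3.7763 eV

Using E = hf:

E = hf = (6.626×10⁻³⁴ J·s)(9.131e+14 Hz)
E = 3.7763 eV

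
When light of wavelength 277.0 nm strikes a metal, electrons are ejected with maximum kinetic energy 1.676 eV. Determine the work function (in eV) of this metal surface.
2.80 eV

From Einstein's photoelectric equation: KE_max = hf - φ = hc/λ - φ

Rearranging for φ:
φ = hc/λ - KE_max

Calculate photon energy:
E_photon = hc/λ = 4.4760 eV

Therefore:
φ = 4.4760 - 1.676 = 2.80 eV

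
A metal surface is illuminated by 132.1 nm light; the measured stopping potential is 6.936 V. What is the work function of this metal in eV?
2.45 eV

The stopping potential gives the maximum kinetic energy: KE_max = eV_s = 6.936 eV

From Einstein's photoelectric equation: KE_max = hc/λ - φ
Rearranging: φ = hc/λ - KE_max

Calculate photon energy:
E_photon = hc/λ = (6.626×10⁻³⁴ J·s)(3×10⁸ m/s) / (132.1×10⁻⁹ m) = 9.3856 eV

Therefore:
φ = 9.3856 - 6.936 = 2.45 eV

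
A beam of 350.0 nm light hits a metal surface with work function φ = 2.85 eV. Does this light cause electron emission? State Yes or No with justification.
Yes

For photoemission, the photon energy must exceed the work function.

Photon energy: E = hc/λ = 3.5424 eV
Work function: φ = 2.85 eV

Since E_photon (3.5424 eV) > φ (2.85 eV), photoemission WILL occur.
The threshold wavelength is λ₀ = hc/φ = 435.0 nm.
Since 350.0 nm < 435.0 nm, the light has sufficient energy.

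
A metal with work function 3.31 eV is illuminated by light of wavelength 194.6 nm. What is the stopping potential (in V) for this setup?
3.0612 V

The stopping potential V_s satisfies: eV_s = KE_max

First, find KE_max using Einstein's equation:
E_photon = hc/λ = 6.3712 eV
KE_max = E_photon - φ = 6.3712 - 3.31 = 3.0612 eV

Since eV_s = KE_max:
V_s = KE_max/e = 3.0612 V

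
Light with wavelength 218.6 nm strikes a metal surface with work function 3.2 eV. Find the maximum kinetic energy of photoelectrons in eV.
2.4717 eV

Using Einstein's photoelectric equation: KE_max = hf - φ = hc/λ - φ

First, calculate the photon energy:
E_photon = hc/λ = (6.626×10⁻³⁴ J·s)(3×10⁸ m/s) / (218.6×10⁻⁹ m)
E_photon = 5.6717 eV

Then, the maximum kinetic energy:
KE_max = E_photon - φ = 5.6717 eV - 3.2 eV = 2.4717 eV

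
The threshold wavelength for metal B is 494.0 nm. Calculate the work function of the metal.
2.51 eV

At the threshold wavelength, photon energy equals work function:
φ = hc/λ₀

Calculating:
φ = (6.626×10⁻³⁴ J·s)(3×10⁸ m/s) / (494.0×10⁻⁹ m)
φ = 2.51 eV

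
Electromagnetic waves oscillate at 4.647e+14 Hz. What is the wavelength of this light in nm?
645.13 nm

Using the wave equation: c = fλ

Solving for wavelength:
λ = c/f = (3×10⁸ m/s) / (4.647e+14 Hz)
λ = 645.13 nm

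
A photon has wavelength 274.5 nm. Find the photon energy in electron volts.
4.5167 eV

Using E = hf = hc/λ:

E = hc/λ = (6.626×10⁻³⁴ J·s)(3×10⁸ m/s) / (274.5×10⁻⁹ m)
E = 4.5167 eV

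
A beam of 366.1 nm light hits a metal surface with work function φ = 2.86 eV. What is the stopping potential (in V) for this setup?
0.5266 V

The stopping potential V_s satisfies: eV_s = KE_max

First, find KE_max using Einstein's equation:
E_photon = hc/λ = 3.3866 eV
KE_max = E_photon - φ = 3.3866 - 2.86 = 0.5266 eV

Since eV_s = KE_max:
V_s = KE_max/e = 0.5266 V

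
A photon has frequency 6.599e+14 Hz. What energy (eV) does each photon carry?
2.7291 eV

Using E = hf:

E = hf = (6.626×10⁻³⁴ J·s)(6.599e+14 Hz)
E = 2.7291 eV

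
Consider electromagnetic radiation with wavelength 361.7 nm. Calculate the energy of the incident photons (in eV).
3.4278 eV

Using E = hf = hc/λ:

E = hc/λ = (6.626×10⁻³⁴ J·s)(3×10⁸ m/s) / (361.7×10⁻⁹ m)
E = 3.4278 eV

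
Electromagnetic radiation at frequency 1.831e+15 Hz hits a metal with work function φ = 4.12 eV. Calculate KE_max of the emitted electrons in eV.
3.4524 eV

Using Einstein's photoelectric equation: KE_max = hf - φ

First, calculate the photon energy:
E_photon = hf = (6.626×10⁻³⁴ J·s)(1.831e+15 Hz)
E_photon = 7.5724 eV

Then, the maximum kinetic energy:
KE_max = E_photon - φ = 7.5724 eV - 4.12 eV = 3.4524 eV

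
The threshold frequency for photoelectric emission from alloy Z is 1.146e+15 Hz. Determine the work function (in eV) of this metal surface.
4.74 eV

At the threshold frequency, photon energy equals work function:
φ = hf₀

Calculating:
φ = (6.626×10⁻³⁴ J·s)(1.146e+15 Hz)
φ = 4.74 eV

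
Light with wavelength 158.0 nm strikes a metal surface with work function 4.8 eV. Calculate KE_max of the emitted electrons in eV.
3.0471 eV

Using Einstein's photoelectric equation: KE_max = hf - φ = hc/λ - φ

First, calculate the photon energy:
E_photon = hc/λ = (6.626×10⁻³⁴ J·s)(3×10⁸ m/s) / (158.0×10⁻⁹ m)
E_photon = 7.8471 eV

Then, the maximum kinetic energy:
KE_max = E_photon - φ = 7.8471 eV - 4.8 eV = 3.0471 eV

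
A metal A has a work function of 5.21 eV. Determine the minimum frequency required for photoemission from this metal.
1.2598e+15 Hz

The threshold frequency is when the photon energy equals the work function:
hf₀ = φ

Solving for f₀:
f₀ = φ/h = (5.21 eV × 1.602×10⁻¹⁹ J/eV) / (6.626×10⁻³⁴ J·s)
f₀ = 1.2598e+15 Hz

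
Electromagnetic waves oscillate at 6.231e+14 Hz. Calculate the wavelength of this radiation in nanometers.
481.13 nm

Using the wave equation: c = fλ

Solving for wavelength:
λ = c/f = (3×10⁸ m/s) / (6.231e+14 Hz)
λ = 481.13 nm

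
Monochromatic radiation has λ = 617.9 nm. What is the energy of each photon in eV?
2.0065 eV

Using E = hf = hc/λ:

E = hc/λ = (6.626×10⁻³⁴ J·s)(3×10⁸ m/s) / (617.9×10⁻⁹ m)
E = 2.0065 eV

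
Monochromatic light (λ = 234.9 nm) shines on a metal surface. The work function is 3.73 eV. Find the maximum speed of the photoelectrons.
7.3796e+05 m/s

First, find the maximum kinetic energy:
E_photon = hc/λ = 5.2782 eV
KE_max = E_photon - φ = 5.2782 - 3.73 = 1.5482 eV

Convert to Joules: KE_max = 1.5482 × 1.602×10⁻¹⁹ J = 2.4804e-19 J

Then use KE = ½mv² to find velocity:
v = √(2·KE/m) = √(2 × 2.4804e-19 J / 9.109e-31 kg)
v = 7.3796e+05 m/s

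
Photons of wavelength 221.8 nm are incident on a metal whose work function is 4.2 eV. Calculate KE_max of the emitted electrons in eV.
1.3899 eV

Using Einstein's photoelectric equation: KE_max = hf - φ = hc/λ - φ

First, calculate the photon energy:
E_photon = hc/λ = (6.626×10⁻³⁴ J·s)(3×10⁸ m/s) / (221.8×10⁻⁹ m)
E_photon = 5.5899 eV

Then, the maximum kinetic energy:
KE_max = E_photon - φ = 5.5899 eV - 4.2 eV = 1.3899 eV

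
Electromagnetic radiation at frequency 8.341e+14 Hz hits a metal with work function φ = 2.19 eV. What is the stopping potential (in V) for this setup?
1.2596 V

The stopping potential V_s satisfies: eV_s = KE_max

First, find KE_max using Einstein's equation:
E_photon = hf = (6.626×10⁻³⁴ J·s)(8.341e+14 Hz) = 3.4496 eV
KE_max = E_photon - φ = 3.4496 - 2.19 = 1.2596 eV

Since eV_s = KE_max:
V_s = KE_max/e = 1.2596 V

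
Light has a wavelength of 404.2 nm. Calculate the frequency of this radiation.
7.4169e+14 Hz

Using the wave equation: c = fλ

Solving for frequency:
f = c/λ = (3×10⁸ m/s) / (404.2×10⁻⁹ m)
f = 7.4169e+14 Hz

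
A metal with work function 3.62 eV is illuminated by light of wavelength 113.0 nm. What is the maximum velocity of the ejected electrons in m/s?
1.6082e+06 m/s

First, find the maximum kinetic energy:
E_photon = hc/λ = 10.9721 eV
KE_max = E_photon - φ = 10.9721 - 3.62 = 7.3521 eV

Convert to Joules: KE_max = 7.3521 × 1.602×10⁻¹⁹ J = 1.1779e-18 J

Then use KE = ½mv² to find velocity:
v = √(2·KE/m) = √(2 × 1.1779e-18 J / 9.109e-31 kg)
v = 1.6082e+06 m/s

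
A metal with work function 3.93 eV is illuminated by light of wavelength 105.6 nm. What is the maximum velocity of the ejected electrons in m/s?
1.6576e+06 m/s

First, find the maximum kinetic energy:
E_photon = hc/λ = 11.7409 eV
KE_max = E_photon - φ = 11.7409 - 3.93 = 7.8109 eV

Convert to Joules: KE_max = 7.8109 × 1.602×10⁻¹⁹ J = 1.2514e-18 J

Then use KE = ½mv² to find velocity:
v = √(2·KE/m) = √(2 × 1.2514e-18 J / 9.109e-31 kg)
v = 1.6576e+06 m/s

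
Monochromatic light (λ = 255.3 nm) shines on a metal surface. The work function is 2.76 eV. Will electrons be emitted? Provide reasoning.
Yes

For photoemission, the photon energy must exceed the work function.

Photon energy: E = hc/λ = 4.8564 eV
Work function: φ = 2.76 eV

Since E_photon (4.8564 eV) > φ (2.76 eV), photoemission WILL occur.
The threshold wavelength is λ₀ = hc/φ = 449.2 nm.
Since 255.3 nm < 449.2 nm, the light has sufficient energy.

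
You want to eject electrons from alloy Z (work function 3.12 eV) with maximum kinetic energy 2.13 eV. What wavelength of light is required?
236.16 nm

From Einstein's equation: KE_max = hc/λ - φ

Rearranging for λ:
hc/λ = KE_max + φ
λ = hc/(KE_max + φ)

Required photon energy:
E_photon = KE_max + φ = 2.13 + 3.12 = 5.25 eV

Required wavelength:
λ = hc/E_photon = (6.626×10⁻³⁴)(3×10⁸) / (5.25 × 1.602×10⁻¹⁹)
λ = 236.16 nm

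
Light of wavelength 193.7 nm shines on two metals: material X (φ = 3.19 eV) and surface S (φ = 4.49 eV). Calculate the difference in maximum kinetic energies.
1.3000 eV

Using KE_max = hc/λ - φ for each metal:

Photon energy: E = hc/λ = 6.4008 eV

For material X (φ₁ = 3.19 eV):
KE₁ = E - φ₁ = 6.4008 - 3.19 = 3.2108 eV

For surface S (φ₂ = 4.49 eV):
KE₂ = E - φ₂ = 6.4008 - 4.49 = 1.9108 eV

Difference:
ΔKE = KE₁ - KE₂ = 3.2108 - 1.9108 = 1.3000 eV

Note: The difference equals the difference in work functions: 4.49 - 3.19 = 1.30 eV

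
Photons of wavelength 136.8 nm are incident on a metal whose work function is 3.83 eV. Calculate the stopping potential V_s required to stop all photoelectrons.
5.2332 V

The stopping potential V_s satisfies: eV_s = KE_max

First, find KE_max using Einstein's equation:
E_photon = hc/λ = 9.0632 eV
KE_max = E_photon - φ = 9.0632 - 3.83 = 5.2332 eV

Since eV_s = KE_max:
V_s = KE_max/e = 5.2332 V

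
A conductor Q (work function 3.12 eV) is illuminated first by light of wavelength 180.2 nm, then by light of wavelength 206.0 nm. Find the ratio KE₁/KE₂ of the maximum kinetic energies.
1.2973

Using Einstein's equation: KE_max = hc/λ - φ

For λ₁ = 180.2 nm:
E₁ = hc/λ₁ = 6.8804 eV
KE₁ = E₁ - φ = 6.8804 - 3.12 = 3.7604 eV

For λ₂ = 206.0 nm:
E₂ = hc/λ₂ = 6.0187 eV
KE₂ = E₂ - φ = 6.0187 - 3.12 = 2.8987 eV

Ratio: KE₁/KE₂ = 3.7604/2.8987 = 1.2973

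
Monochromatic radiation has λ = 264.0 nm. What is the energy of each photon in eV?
4.6964 eV

Using E = hf = hc/λ:

E = hc/λ = (6.626×10⁻³⁴ J·s)(3×10⁸ m/s) / (264.0×10⁻⁹ m)
E = 4.6964 eV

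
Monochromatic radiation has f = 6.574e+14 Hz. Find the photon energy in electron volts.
2.7188 eV

Using E = hf:

E = hf = (6.626×10⁻³⁴ J·s)(6.574e+14 Hz)
E = 2.7188 eV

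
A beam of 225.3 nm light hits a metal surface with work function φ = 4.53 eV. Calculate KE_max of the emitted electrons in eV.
0.9731 eV

Using Einstein's photoelectric equation: KE_max = hf - φ = hc/λ - φ

First, calculate the photon energy:
E_photon = hc/λ = (6.626×10⁻³⁴ J·s)(3×10⁸ m/s) / (225.3×10⁻⁹ m)
E_photon = 5.5031 eV

Then, the maximum kinetic energy:
KE_max = E_photon - φ = 5.5031 eV - 4.53 eV = 0.9731 eV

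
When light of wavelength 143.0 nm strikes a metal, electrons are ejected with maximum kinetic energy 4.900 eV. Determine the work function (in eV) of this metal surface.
3.77 eV

From Einstein's photoelectric equation: KE_max = hf - φ = hc/λ - φ

Rearranging for φ:
φ = hc/λ - KE_max

Calculate photon energy:
E_photon = hc/λ = 8.6702 eV

Therefore:
φ = 8.6702 - 4.900 = 3.77 eV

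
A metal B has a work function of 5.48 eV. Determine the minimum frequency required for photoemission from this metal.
1.3251e+15 Hz

The threshold frequency is when the photon energy equals the work function:
hf₀ = φ

Solving for f₀:
f₀ = φ/h = (5.48 eV × 1.602×10⁻¹⁹ J/eV) / (6.626×10⁻³⁴ J·s)
f₀ = 1.3251e+15 Hz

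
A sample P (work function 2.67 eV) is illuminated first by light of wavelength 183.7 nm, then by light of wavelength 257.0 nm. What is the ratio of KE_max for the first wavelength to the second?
1.8936

Using Einstein's equation: KE_max = hc/λ - φ

For λ₁ = 183.7 nm:
E₁ = hc/λ₁ = 6.7493 eV
KE₁ = E₁ - φ = 6.7493 - 2.67 = 4.0793 eV

For λ₂ = 257.0 nm:
E₂ = hc/λ₂ = 4.8243 eV
KE₂ = E₂ - φ = 4.8243 - 2.67 = 2.1543 eV

Ratio: KE₁/KE₂ = 4.0793/2.1543 = 1.8936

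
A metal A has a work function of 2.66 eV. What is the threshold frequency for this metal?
6.4319e+14 Hz

The threshold frequency is when the photon energy equals the work function:
hf₀ = φ

Solving for f₀:
f₀ = φ/h = (2.66 eV × 1.602×10⁻¹⁹ J/eV) / (6.626×10⁻³⁴ J·s)
f₀ = 6.4319e+14 Hz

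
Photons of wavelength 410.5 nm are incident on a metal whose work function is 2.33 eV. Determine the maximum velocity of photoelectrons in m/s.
4.9278e+05 m/s

First, find the maximum kinetic energy:
E_photon = hc/λ = 3.0203 eV
KE_max = E_photon - φ = 3.0203 - 2.33 = 0.6903 eV

Convert to Joules: KE_max = 0.6903 × 1.602×10⁻¹⁹ J = 1.1060e-19 J

Then use KE = ½mv² to find velocity:
v = √(2·KE/m) = √(2 × 1.1060e-19 J / 9.109e-31 kg)
v = 4.9278e+05 m/s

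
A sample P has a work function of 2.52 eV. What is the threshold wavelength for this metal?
492.00 nm

The threshold wavelength is when the photon energy equals the work function:
hc/λ₀ = φ

Solving for λ₀:
λ₀ = hc/φ = (6.626×10⁻³⁴ J·s)(3×10⁸ m/s) / (2.52 eV × 1.602×10⁻¹⁹ J/eV)
λ₀ = 492.00 nm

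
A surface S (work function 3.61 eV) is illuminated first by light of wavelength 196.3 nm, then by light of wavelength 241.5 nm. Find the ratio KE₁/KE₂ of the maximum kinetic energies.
1.7757

Using Einstein's equation: KE_max = hc/λ - φ

For λ₁ = 196.3 nm:
E₁ = hc/λ₁ = 6.3161 eV
KE₁ = E₁ - φ = 6.3161 - 3.61 = 2.7061 eV

For λ₂ = 241.5 nm:
E₂ = hc/λ₂ = 5.1339 eV
KE₂ = E₂ - φ = 5.1339 - 3.61 = 1.5239 eV

Ratio: KE₁/KE₂ = 2.7061/1.5239 = 1.7757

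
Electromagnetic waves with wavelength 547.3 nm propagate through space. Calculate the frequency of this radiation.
5.4777e+14 Hz

Using the wave equation: c = fλ

Solving for frequency:
f = c/λ = (3×10⁸ m/s) / (547.3×10⁻⁹ m)
f = 5.4777e+14 Hz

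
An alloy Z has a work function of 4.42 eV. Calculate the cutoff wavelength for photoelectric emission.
280.51 nm

The threshold wavelength is when the photon energy equals the work function:
hc/λ₀ = φ

Solving for λ₀:
λ₀ = hc/φ = (6.626×10⁻³⁴ J·s)(3×10⁸ m/s) / (4.42 eV × 1.602×10⁻¹⁹ J/eV)
λ₀ = 280.51 nm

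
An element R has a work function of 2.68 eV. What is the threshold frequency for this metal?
6.4802e+14 Hz

The threshold frequency is when the photon energy equals the work function:
hf₀ = φ

Solving for f₀:
f₀ = φ/h = (2.68 eV × 1.602×10⁻¹⁹ J/eV) / (6.626×10⁻³⁴ J·s)
f₀ = 6.4802e+14 Hz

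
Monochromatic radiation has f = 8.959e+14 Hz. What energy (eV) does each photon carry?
3.7051 eV

Using E = hf:

E = hf = (6.626×10⁻³⁴ J·s)(8.959e+14 Hz)
E = 3.7051 eV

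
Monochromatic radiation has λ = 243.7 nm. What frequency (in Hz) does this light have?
1.2302e+15 Hz

Using the wave equation: c = fλ

Solving for frequency:
f = c/λ = (3×10⁸ m/s) / (243.7×10⁻⁹ m)
f = 1.2302e+15 Hz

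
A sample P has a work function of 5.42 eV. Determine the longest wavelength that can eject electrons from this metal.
228.75 nm

The threshold wavelength is when the photon energy equals the work function:
hc/λ₀ = φ

Solving for λ₀:
λ₀ = hc/φ = (6.626×10⁻³⁴ J·s)(3×10⁸ m/s) / (5.42 eV × 1.602×10⁻¹⁹ J/eV)
λ₀ = 228.75 nm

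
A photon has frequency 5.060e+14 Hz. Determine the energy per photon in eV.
2.0926 eV

Using E = hf:

E = hf = (6.626×10⁻³⁴ J·s)(5.060e+14 Hz)
E = 2.0926 eV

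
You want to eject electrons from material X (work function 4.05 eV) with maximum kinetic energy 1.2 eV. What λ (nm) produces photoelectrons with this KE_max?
236.16 nm

From Einstein's equation: KE_max = hc/λ - φ

Rearranging for λ:
hc/λ = KE_max + φ
λ = hc/(KE_max + φ)

Required photon energy:
E_photon = KE_max + φ = 1.2 + 4.05 = 5.25 eV

Required wavelength:
λ = hc/E_photon = (6.626×10⁻³⁴)(3×10⁸) / (5.25 × 1.602×10⁻¹⁹)
λ = 236.16 nm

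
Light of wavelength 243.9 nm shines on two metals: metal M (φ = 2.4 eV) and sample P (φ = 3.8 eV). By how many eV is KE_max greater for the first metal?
1.4000 eV

Using KE_max = hc/λ - φ for each metal:

Photon energy: E = hc/λ = 5.0834 eV

For metal M (φ₁ = 2.4 eV):
KE₁ = E - φ₁ = 5.0834 - 2.4 = 2.6834 eV

For sample P (φ₂ = 3.8 eV):
KE₂ = E - φ₂ = 5.0834 - 3.8 = 1.2834 eV

Difference:
ΔKE = KE₁ - KE₂ = 2.6834 - 1.2834 = 1.4000 eV

Note: The difference equals the difference in work functions: 3.8 - 2.4 = 1.40 eV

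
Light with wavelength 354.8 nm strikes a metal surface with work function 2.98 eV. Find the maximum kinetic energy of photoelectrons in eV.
0.5145 eV

Using Einstein's photoelectric equation: KE_max = hf - φ = hc/λ - φ

First, calculate the photon energy:
E_photon = hc/λ = (6.626×10⁻³⁴ J·s)(3×10⁸ m/s) / (354.8×10⁻⁹ m)
E_photon = 3.4945 eV

Then, the maximum kinetic energy:
KE_max = E_photon - φ = 3.4945 eV - 2.98 eV = 0.5145 eV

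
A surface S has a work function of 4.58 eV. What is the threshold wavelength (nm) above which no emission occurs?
270.71 nm

The threshold wavelength is when the photon energy equals the work function:
hc/λ₀ = φ

Solving for λ₀:
λ₀ = hc/φ = (6.626×10⁻³⁴ J·s)(3×10⁸ m/s) / (4.58 eV × 1.602×10⁻¹⁹ J/eV)
λ₀ = 270.71 nm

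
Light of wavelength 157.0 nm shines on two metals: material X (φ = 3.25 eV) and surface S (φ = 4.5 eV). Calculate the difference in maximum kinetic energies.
1.2500 eV

Using KE_max = hc/λ - φ for each metal:

Photon energy: E = hc/λ = 7.8971 eV

For material X (φ₁ = 3.25 eV):
KE₁ = E - φ₁ = 7.8971 - 3.25 = 4.6471 eV

For surface S (φ₂ = 4.5 eV):
KE₂ = E - φ₂ = 7.8971 - 4.5 = 3.3971 eV

Difference:
ΔKE = KE₁ - KE₂ = 4.6471 - 3.3971 = 1.2500 eV

Note: The difference equals the difference in work functions: 4.5 - 3.25 = 1.25 eV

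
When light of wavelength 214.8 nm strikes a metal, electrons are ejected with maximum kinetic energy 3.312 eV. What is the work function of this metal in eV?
2.46 eV

From Einstein's photoelectric equation: KE_max = hf - φ = hc/λ - φ

Rearranging for φ:
φ = hc/λ - KE_max

Calculate photon energy:
E_photon = hc/λ = 5.7721 eV

Therefore:
φ = 5.7721 - 3.312 = 2.46 eV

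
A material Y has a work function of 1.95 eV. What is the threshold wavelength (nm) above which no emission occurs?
635.82 nm

The threshold wavelength is when the photon energy equals the work function:
hc/λ₀ = φ

Solving for λ₀:
λ₀ = hc/φ = (6.626×10⁻³⁴ J·s)(3×10⁸ m/s) / (1.95 eV × 1.602×10⁻¹⁹ J/eV)
λ₀ = 635.82 nm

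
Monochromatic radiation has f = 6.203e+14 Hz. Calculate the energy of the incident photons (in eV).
2.5654 eV

Using E = hf:

E = hf = (6.626×10⁻³⁴ J·s)(6.203e+14 Hz)
E = 2.5654 eV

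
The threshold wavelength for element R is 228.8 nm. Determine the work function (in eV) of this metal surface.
5.42 eV

At the threshold wavelength, photon energy equals work function:
φ = hc/λ₀

Calculating:
φ = (6.626×10⁻³⁴ J·s)(3×10⁸ m/s) / (228.8×10⁻⁹ m)
φ = 5.42 eV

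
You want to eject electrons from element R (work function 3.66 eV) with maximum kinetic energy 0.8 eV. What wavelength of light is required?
277.99 nm

From Einstein's equation: KE_max = hc/λ - φ

Rearranging for λ:
hc/λ = KE_max + φ
λ = hc/(KE_max + φ)

Required photon energy:
E_photon = KE_max + φ = 0.8 + 3.66 = 4.46 eV

Required wavelength:
λ = hc/E_photon = (6.626×10⁻³⁴)(3×10⁸) / (4.46 × 1.602×10⁻¹⁹)
λ = 277.99 nm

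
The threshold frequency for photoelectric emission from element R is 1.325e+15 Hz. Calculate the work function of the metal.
5.48 eV

At the threshold frequency, photon energy equals work function:
φ = hf₀

Calculating:
φ = (6.626×10⁻³⁴ J·s)(1.325e+15 Hz)
φ = 5.48 eV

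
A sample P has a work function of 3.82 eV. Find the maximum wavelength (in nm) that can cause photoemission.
324.57 nm

The threshold wavelength is when the photon energy equals the work function:
hc/λ₀ = φ

Solving for λ₀:
λ₀ = hc/φ = (6.626×10⁻³⁴ J·s)(3×10⁸ m/s) / (3.82 eV × 1.602×10⁻¹⁹ J/eV)
λ₀ = 324.57 nm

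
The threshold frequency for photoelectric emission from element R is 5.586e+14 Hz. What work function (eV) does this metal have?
2.31 eV

At the threshold frequency, photon energy equals work function:
φ = hf₀

Calculating:
φ = (6.626×10⁻³⁴ J·s)(5.586e+14 Hz)
φ = 2.31 eV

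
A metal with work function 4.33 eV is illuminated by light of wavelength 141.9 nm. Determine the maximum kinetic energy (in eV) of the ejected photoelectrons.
4.4074 eV

Using Einstein's photoelectric equation: KE_max = hf - φ = hc/λ - φ

First, calculate the photon energy:
E_photon = hc/λ = (6.626×10⁻³⁴ J·s)(3×10⁸ m/s) / (141.9×10⁻⁹ m)
E_photon = 8.7374 eV

Then, the maximum kinetic energy:
KE_max = E_photon - φ = 8.7374 eV - 4.33 eV = 4.4074 eV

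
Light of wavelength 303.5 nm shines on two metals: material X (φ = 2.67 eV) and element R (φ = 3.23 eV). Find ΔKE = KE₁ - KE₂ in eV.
0.5600 eV

Using KE_max = hc/λ - φ for each metal:

Photon energy: E = hc/λ = 4.0851 eV

For material X (φ₁ = 2.67 eV):
KE₁ = E - φ₁ = 4.0851 - 2.67 = 1.4151 eV

For element R (φ₂ = 3.23 eV):
KE₂ = E - φ₂ = 4.0851 - 3.23 = 0.8551 eV

Difference:
ΔKE = KE₁ - KE₂ = 1.4151 - 0.8551 = 0.5600 eV

Note: The difference equals the difference in work functions: 3.23 - 2.67 = 0.56 eV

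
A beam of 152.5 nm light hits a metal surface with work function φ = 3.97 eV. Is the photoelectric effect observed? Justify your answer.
Yes

For photoemission, the photon energy must exceed the work function.

Photon energy: E = hc/λ = 8.1301 eV
Work function: φ = 3.97 eV

Since E_photon (8.1301 eV) > φ (3.97 eV), photoemission WILL occur.
The threshold wavelength is λ₀ = hc/φ = 312.3 nm.
Since 152.5 nm < 312.3 nm, the light has sufficient energy.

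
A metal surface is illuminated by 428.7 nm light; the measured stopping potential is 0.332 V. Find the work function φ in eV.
2.56 eV

The stopping potential gives the maximum kinetic energy: KE_max = eV_s = 0.332 eV

From Einstein's photoelectric equation: KE_max = hc/λ - φ
Rearranging: φ = hc/λ - KE_max

Calculate photon energy:
E_photon = hc/λ = (6.626×10⁻³⁴ J·s)(3×10⁸ m/s) / (428.7×10⁻⁹ m) = 2.8921 eV

Therefore:
φ = 2.8921 - 0.332 = 2.56 eV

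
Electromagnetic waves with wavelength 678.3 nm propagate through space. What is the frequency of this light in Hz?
4.4198e+14 Hz

Using the wave equation: c = fλ

Solving for frequency:
f = c/λ = (3×10⁸ m/s) / (678.3×10⁻⁹ m)
f = 4.4198e+14 Hz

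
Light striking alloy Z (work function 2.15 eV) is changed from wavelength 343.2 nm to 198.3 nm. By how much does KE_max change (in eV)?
2.6398 eV

Using Einstein's equation: KE_max = hc/λ - φ

For λ₁ = 343.2 nm:
KE₁ = hc/λ₁ - φ = 3.6126 - 2.15 = 1.4626 eV

For λ₂ = 198.3 nm:
KE₂ = hc/λ₂ - φ = 6.2524 - 2.15 = 4.1024 eV

Change in KE:
ΔKE = KE₂ - KE₁ = 4.1024 - 1.4626 = 2.6398 eV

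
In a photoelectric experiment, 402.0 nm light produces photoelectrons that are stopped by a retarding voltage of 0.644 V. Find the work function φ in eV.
2.44 eV

The stopping potential gives the maximum kinetic energy: KE_max = eV_s = 0.644 eV

From Einstein's photoelectric equation: KE_max = hc/λ - φ
Rearranging: φ = hc/λ - KE_max

Calculate photon energy:
E_photon = hc/λ = (6.626×10⁻³⁴ J·s)(3×10⁸ m/s) / (402.0×10⁻⁹ m) = 3.0842 eV

Therefore:
φ = 3.0842 - 0.644 = 2.44 eV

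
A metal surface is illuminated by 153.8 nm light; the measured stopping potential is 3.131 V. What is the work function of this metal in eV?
4.93 eV

The stopping potential gives the maximum kinetic energy: KE_max = eV_s = 3.131 eV

From Einstein's photoelectric equation: KE_max = hc/λ - φ
Rearranging: φ = hc/λ - KE_max

Calculate photon energy:
E_photon = hc/λ = (6.626×10⁻³⁴ J·s)(3×10⁸ m/s) / (153.8×10⁻⁹ m) = 8.0614 eV

Therefore:
φ = 8.0614 - 3.131 = 4.93 eV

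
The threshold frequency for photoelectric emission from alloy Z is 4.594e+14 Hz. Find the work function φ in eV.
1.90 eV

At the threshold frequency, photon energy equals work function:
φ = hf₀

Calculating:
φ = (6.626×10⁻³⁴ J·s)(4.594e+14 Hz)
φ = 1.90 eV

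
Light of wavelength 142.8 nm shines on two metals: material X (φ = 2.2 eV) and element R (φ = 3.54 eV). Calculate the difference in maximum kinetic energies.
1.3400 eV

Using KE_max = hc/λ - φ for each metal:

Photon energy: E = hc/λ = 8.6824 eV

For material X (φ₁ = 2.2 eV):
KE₁ = E - φ₁ = 8.6824 - 2.2 = 6.4824 eV

For element R (φ₂ = 3.54 eV):
KE₂ = E - φ₂ = 8.6824 - 3.54 = 5.1424 eV

Difference:
ΔKE = KE₁ - KE₂ = 6.4824 - 5.1424 = 1.3400 eV

Note: The difference equals the difference in work functions: 3.54 - 2.2 = 1.34 eV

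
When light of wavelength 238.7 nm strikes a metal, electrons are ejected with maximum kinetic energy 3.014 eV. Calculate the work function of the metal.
2.18 eV

From Einstein's photoelectric equation: KE_max = hf - φ = hc/λ - φ

Rearranging for φ:
φ = hc/λ - KE_max

Calculate photon energy:
E_photon = hc/λ = 5.1941 eV

Therefore:
φ = 5.1941 - 3.014 = 2.18 eV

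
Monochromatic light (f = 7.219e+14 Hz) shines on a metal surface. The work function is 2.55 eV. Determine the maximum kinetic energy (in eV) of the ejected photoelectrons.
0.4355 eV

Using Einstein's photoelectric equation: KE_max = hf - φ

First, calculate the photon energy:
E_photon = hf = (6.626×10⁻³⁴ J·s)(7.219e+14 Hz)
E_photon = 2.9855 eV

Then, the maximum kinetic energy:
KE_max = E_photon - φ = 2.9855 eV - 2.55 eV = 0.4355 eV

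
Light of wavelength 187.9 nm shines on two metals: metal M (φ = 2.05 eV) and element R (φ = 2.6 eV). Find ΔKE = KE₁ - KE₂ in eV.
0.5500 eV

Using KE_max = hc/λ - φ for each metal:

Photon energy: E = hc/λ = 6.5984 eV

For metal M (φ₁ = 2.05 eV):
KE₁ = E - φ₁ = 6.5984 - 2.05 = 4.5484 eV

For element R (φ₂ = 2.6 eV):
KE₂ = E - φ₂ = 6.5984 - 2.6 = 3.9984 eV

Difference:
ΔKE = KE₁ - KE₂ = 4.5484 - 3.9984 = 0.5500 eV

Note: The difference equals the difference in work functions: 2.6 - 2.05 = 0.55 eV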